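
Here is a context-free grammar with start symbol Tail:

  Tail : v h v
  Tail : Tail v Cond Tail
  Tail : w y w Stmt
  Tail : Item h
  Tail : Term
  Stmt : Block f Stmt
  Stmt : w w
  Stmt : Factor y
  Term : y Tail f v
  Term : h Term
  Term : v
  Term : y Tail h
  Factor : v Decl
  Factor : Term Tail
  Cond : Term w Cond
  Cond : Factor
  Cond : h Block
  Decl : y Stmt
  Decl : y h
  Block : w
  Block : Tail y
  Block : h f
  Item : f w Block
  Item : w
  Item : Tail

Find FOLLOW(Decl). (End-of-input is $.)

{ f, h, v, w, y }

In Factor : v Decl: Decl is at the end, add FOLLOW(Factor) = { f, h, v, w, y }.
Union: FOLLOW(Decl) = { f, h, v, w, y }.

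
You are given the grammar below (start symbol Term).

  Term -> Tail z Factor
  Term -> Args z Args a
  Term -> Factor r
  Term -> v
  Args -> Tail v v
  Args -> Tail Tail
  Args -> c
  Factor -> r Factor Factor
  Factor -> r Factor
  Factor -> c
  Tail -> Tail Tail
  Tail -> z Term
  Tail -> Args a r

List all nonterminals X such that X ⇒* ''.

No nonterminal has an empty production or an RHS whose symbols are all nullable.

{ } (none)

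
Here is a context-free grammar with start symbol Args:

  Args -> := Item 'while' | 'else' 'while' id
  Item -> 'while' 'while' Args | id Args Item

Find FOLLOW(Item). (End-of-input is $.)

In Args -> := Item 'while': add FIRST('while') = { 'while' }.
In Item -> id Args Item: Item is at the end, add FOLLOW(Item) = { 'while' }.
Union: FOLLOW(Item) = { 'while' }.

{ 'while' }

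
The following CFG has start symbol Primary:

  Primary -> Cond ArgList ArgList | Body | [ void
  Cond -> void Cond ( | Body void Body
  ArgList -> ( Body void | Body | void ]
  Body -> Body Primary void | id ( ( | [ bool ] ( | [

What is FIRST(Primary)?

{ [, id, void }

From Primary -> Cond ArgList ArgList: add FIRST(Cond) = { [, id, void }.
From Primary -> Body: add FIRST(Body) = { [, id }.
Primary -> [ void contributes {[}.
Union: FIRST(Primary) = { [, id, void }.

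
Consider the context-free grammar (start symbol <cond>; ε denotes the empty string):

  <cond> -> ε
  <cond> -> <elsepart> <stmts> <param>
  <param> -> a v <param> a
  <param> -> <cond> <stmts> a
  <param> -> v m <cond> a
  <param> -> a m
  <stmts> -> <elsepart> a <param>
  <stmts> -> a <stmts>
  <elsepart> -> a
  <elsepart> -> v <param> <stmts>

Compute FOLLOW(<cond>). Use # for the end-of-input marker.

<cond> is the start symbol, so # ∈ FOLLOW(<cond>).
In <param> -> <cond> <stmts> a: add FIRST(<stmts> a) = { a, v }.
In <param> -> v m <cond> a: add FIRST(a) = { a }.
Union: FOLLOW(<cond>) = { #, a, v }.

{ #, a, v }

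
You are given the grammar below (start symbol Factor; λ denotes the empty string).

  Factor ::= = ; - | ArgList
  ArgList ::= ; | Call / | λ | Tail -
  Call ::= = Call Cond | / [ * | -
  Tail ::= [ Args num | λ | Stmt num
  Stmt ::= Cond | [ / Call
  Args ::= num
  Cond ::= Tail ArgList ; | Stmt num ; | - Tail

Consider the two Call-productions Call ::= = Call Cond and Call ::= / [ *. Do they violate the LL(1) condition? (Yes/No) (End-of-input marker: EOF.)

No

FIRST(= Call Cond) = { = } and FIRST(/ [ *) = { / }.
The FIRST sets are disjoint and neither alternative is nullable — no conflict.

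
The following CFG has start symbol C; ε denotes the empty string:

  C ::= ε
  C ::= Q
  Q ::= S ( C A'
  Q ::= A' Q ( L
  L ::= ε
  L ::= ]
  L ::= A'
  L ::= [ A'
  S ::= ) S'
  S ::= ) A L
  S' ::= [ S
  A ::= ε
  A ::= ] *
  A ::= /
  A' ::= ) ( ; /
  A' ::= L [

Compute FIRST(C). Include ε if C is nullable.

{ ), [, ], ε }

C ::= ε contributes ε.
From C ::= Q: add FIRST(Q) = { ), [, ] }.
Union: FIRST(C) = { ), [, ], ε }.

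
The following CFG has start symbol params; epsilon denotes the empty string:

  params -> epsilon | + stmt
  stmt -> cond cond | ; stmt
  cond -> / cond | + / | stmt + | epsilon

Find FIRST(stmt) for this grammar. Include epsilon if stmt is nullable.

{ +, /, ;, epsilon }

From stmt -> cond cond: cond, cond nullable, take FIRST(cond) ∪ FIRST(cond) = { +, /, ; }; also epsilon since the whole RHS is nullable.
stmt -> ; stmt contributes {;}.
Union: FIRST(stmt) = { +, /, ;, epsilon }.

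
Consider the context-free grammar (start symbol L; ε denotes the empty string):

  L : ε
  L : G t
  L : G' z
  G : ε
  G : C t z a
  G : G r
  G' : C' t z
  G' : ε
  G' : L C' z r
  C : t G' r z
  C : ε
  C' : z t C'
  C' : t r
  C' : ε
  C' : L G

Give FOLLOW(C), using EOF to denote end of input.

{ t }

In G : C t z a: add FIRST(t z a) = { t }.
Union: FOLLOW(C) = { t }.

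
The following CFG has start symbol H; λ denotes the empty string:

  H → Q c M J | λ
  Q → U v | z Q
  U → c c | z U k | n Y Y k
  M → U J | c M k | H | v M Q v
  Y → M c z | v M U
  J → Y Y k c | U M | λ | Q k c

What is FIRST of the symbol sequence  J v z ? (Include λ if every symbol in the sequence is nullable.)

Add FIRST(J)\{λ} = { c, n, v, z }; J is nullable, continue.
v is a terminal; add {v} and stop.

{ c, n, v, z }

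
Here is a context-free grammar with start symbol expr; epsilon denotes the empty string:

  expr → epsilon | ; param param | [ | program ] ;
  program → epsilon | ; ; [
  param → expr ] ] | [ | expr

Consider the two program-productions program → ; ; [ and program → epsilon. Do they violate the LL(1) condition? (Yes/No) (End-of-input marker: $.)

No

FIRST(; ; [) = { ; } and FIRST(epsilon) = { epsilon }.
The second is nullable but FOLLOW(program) = { ] } is disjoint from FIRST of the first.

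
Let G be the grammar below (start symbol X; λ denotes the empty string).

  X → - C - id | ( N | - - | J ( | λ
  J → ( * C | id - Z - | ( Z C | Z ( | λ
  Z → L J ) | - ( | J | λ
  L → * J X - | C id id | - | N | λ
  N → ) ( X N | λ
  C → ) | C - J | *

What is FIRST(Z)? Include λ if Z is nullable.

From Z → L J ): L, J nullable, take FIRST(L) ∪ FIRST(J) ∪ {)} = { (, ), *, -, id }.
Z → - ( contributes {-}.
From Z → J: add FIRST(J) = { (, ), *, -, id, λ } (including λ since J is nullable).
Z → λ contributes λ.
Union: FIRST(Z) = { (, ), *, -, id, λ }.

{ (, ), *, -, id, λ }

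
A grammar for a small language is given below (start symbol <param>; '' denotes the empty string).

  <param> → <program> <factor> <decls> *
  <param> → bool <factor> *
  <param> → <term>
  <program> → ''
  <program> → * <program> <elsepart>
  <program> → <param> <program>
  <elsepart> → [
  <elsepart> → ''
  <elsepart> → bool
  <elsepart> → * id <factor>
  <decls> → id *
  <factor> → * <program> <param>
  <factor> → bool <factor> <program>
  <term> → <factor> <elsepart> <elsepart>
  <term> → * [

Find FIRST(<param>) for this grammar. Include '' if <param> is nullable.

{ *, bool }

From <param> → <program> <factor> <decls> *: <program> nullable, take FIRST(<program>) ∪ FIRST(<factor>) = { *, bool }.
<param> → bool <factor> * contributes {bool}.
From <param> → <term>: add FIRST(<term>) = { *, bool }.
Union: FIRST(<param>) = { *, bool }.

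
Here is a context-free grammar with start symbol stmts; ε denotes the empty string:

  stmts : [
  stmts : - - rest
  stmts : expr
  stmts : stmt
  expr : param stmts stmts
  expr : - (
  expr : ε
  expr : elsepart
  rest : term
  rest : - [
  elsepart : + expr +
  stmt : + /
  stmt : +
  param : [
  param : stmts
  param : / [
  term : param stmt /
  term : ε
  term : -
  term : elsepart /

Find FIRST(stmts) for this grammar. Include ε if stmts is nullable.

stmts : [ contributes {[}.
stmts : - - rest contributes {-}.
From stmts : expr: add FIRST(expr) = { +, -, /, [, ε } (including ε since expr is nullable).
From stmts : stmt: add FIRST(stmt) = { + }.
Union: FIRST(stmts) = { +, -, /, [, ε }.

{ +, -, /, [, ε }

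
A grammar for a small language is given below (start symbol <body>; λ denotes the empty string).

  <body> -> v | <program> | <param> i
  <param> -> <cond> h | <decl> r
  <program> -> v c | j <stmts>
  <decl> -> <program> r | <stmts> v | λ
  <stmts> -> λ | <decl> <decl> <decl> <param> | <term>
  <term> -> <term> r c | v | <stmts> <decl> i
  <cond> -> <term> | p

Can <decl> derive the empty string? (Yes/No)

Yes

<decl> has an λ-production, so <decl> ⇒ λ.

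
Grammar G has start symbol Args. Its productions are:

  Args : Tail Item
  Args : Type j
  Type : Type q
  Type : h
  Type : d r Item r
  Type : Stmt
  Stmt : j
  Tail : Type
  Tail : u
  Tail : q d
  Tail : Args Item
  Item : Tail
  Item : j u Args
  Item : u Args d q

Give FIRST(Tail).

From Tail : Type: add FIRST(Type) = { d, h, j }.
Tail : u contributes {u}.
Tail : q d contributes {q}.
From Tail : Args Item: add FIRST(Args) = { d, h, j, q, u }.
Union: FIRST(Tail) = { d, h, j, q, u }.

{ d, h, j, q, u }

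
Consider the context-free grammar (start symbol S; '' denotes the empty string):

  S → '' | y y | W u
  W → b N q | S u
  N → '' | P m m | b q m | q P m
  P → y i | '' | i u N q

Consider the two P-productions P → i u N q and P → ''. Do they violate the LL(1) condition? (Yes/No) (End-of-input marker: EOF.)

No

FIRST(i u N q) = { i } and FIRST('') = { '' }.
The second is nullable but FOLLOW(P) = { m } is disjoint from FIRST of the first.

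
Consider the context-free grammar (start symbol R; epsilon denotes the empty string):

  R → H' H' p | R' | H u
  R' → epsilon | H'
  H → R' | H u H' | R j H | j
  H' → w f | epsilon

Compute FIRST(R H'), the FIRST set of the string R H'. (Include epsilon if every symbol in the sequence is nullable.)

Add FIRST(R)\{epsilon} = { j, p, u, w }; R is nullable, continue.
Add FIRST(H')\{epsilon} = { w }; H' is nullable, continue.
Every symbol is nullable, so include epsilon.

{ j, p, u, w, epsilon }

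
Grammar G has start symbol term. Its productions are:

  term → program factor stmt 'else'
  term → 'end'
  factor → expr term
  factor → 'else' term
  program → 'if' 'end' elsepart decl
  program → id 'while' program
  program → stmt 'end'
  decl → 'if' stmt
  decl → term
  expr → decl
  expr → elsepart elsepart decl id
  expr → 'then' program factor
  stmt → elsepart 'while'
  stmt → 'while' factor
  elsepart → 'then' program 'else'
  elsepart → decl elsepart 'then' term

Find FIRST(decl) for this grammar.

decl → 'if' stmt contributes {'if'}.
From decl → term: add FIRST(term) = { 'end', 'if', 'then', 'while', id }.
Union: FIRST(decl) = { 'end', 'if', 'then', 'while', id }.

{ 'end', 'if', 'then', 'while', id }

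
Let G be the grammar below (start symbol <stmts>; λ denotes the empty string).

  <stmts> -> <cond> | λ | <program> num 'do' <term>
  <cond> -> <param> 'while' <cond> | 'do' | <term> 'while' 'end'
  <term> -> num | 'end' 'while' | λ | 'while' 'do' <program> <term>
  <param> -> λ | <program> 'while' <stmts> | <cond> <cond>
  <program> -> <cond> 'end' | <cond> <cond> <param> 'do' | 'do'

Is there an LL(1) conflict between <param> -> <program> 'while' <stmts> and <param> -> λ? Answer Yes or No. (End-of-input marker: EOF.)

FIRST(<program> 'while' <stmts>) = { 'do', 'end', 'while', num } and FIRST(λ) = { λ }.
The second alternative is nullable and FOLLOW(<param>) = { 'do', 'while' } shares 'do' with FIRST of the first — conflict.

Yes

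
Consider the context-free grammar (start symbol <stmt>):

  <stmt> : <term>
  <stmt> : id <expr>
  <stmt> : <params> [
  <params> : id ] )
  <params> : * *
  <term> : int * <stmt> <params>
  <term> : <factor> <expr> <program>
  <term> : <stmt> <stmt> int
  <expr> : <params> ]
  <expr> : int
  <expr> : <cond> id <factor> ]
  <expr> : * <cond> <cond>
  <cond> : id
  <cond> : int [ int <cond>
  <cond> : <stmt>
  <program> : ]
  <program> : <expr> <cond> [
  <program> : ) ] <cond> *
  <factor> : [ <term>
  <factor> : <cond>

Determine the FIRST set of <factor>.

<factor> : [ <term> contributes {[}.
From <factor> : <cond>: add FIRST(<cond>) = { *, [, id, int }.
Union: FIRST(<factor>) = { *, [, id, int }.

{ *, [, id, int }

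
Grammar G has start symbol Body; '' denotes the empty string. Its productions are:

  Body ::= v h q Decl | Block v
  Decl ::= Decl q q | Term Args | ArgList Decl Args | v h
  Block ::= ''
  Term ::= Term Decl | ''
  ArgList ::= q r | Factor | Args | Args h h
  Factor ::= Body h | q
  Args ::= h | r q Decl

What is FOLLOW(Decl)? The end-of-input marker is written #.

In Body ::= v h q Decl: Decl is at the end, add FOLLOW(Body) = { #, h }.
In Decl ::= Decl q q: add FIRST(q q) = { q }.
In Decl ::= ArgList Decl Args: add FIRST(Args) = { h, r }.
In Term ::= Term Decl: Decl is at the end, add FOLLOW(Term) = { h, q, r, v }.
In Args ::= r q Decl: Decl is at the end, add FOLLOW(Args) = { #, h, q, r, v }.
Union: FOLLOW(Decl) = { #, h, q, r, v }.

{ #, h, q, r, v }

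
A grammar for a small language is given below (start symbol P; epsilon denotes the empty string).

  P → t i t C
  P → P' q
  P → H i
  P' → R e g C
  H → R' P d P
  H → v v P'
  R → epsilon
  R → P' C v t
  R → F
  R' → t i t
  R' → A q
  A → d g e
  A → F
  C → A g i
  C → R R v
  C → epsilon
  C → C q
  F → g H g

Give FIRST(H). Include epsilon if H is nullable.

{ d, g, t, v }

From H → R' P d P: add FIRST(R') = { d, g, t }.
H → v v P' contributes {v}.
Union: FIRST(H) = { d, g, t, v }.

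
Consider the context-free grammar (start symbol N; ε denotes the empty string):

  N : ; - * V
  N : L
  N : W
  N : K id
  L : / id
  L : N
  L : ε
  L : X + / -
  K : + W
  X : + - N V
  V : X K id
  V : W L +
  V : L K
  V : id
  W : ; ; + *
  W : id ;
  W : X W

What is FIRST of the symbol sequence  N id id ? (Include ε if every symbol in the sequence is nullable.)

{ +, /, ;, id }

Add FIRST(N)\{ε} = { +, /, ;, id }; N is nullable, continue.
id is a terminal; add {id} and stop.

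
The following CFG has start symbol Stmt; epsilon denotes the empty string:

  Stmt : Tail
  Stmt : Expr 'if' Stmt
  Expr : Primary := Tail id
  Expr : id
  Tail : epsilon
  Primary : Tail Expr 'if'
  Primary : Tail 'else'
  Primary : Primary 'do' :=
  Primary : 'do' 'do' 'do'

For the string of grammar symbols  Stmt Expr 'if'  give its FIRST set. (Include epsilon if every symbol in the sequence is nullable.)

Add FIRST(Stmt)\{epsilon} = { 'do', 'else', id }; Stmt is nullable, continue.
Add FIRST(Expr) = { 'do', 'else', id }; Expr is not nullable, stop.

{ 'do', 'else', id }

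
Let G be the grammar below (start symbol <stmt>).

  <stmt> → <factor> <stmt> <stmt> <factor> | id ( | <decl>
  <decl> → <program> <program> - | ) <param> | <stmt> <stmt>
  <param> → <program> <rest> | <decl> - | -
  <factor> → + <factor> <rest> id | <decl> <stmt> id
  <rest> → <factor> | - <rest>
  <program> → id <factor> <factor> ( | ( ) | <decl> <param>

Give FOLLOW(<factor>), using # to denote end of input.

In <stmt> → <factor> <stmt> <stmt> <factor>: add FIRST(<stmt> <stmt> <factor>) = { (, ), +, id }.
In <stmt> → <factor> <stmt> <stmt> <factor>: <factor> is at the end, add FOLLOW(<stmt>) = { #, (, ), +, -, id }.
In <factor> → + <factor> <rest> id: add FIRST(<rest> id) = { (, ), +, -, id }.
In <rest> → <factor>: <factor> is at the end, add FOLLOW(<rest>) = { #, (, ), +, -, id }.
In <program> → id <factor> <factor> (: add FIRST(<factor> () = { (, ), +, id }.
In <program> → id <factor> <factor> (: add FIRST(() = { ( }.
Union: FOLLOW(<factor>) = { #, (, ), +, -, id }.

{ #, (, ), +, -, id }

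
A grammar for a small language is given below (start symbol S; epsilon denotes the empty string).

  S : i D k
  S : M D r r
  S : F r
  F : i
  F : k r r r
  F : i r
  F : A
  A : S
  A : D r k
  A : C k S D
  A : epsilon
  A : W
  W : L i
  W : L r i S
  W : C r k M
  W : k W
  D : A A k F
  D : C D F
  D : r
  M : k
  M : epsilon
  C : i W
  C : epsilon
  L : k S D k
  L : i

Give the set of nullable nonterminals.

Directly nullable (have an epsilon-production): A, M, C.
F : A with every symbol nullable, so F is nullable.
No other nonterminal has a production whose RHS symbols are all nullable.

{ A, C, F, M }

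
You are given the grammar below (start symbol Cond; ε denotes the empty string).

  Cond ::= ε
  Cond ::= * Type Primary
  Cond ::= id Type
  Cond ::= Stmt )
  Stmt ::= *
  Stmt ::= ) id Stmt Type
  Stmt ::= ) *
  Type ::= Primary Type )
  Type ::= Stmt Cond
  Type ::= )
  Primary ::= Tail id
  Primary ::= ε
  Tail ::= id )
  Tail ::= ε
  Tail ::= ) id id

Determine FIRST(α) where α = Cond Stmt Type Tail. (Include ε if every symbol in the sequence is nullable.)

Add FIRST(Cond)\{ε} = { ), *, id }; Cond is nullable, continue.
Add FIRST(Stmt) = { ), * }; Stmt is not nullable, stop.

{ ), *, id }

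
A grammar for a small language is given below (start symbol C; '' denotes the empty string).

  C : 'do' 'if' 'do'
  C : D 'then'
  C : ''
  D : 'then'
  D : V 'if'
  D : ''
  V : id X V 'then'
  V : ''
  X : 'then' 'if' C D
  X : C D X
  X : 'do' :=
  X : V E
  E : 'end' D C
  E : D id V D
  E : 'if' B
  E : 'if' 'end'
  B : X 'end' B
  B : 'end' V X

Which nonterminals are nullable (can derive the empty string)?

{ C, D, V }

Directly nullable (have an ''-production): C, D, V.
No other nonterminal has a production whose RHS symbols are all nullable.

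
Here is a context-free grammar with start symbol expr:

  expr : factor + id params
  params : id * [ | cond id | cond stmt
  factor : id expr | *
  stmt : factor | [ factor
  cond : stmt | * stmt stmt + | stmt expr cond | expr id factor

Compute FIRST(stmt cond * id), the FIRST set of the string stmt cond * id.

{ *, [, id }

Add FIRST(stmt) = { *, [, id }; stmt is not nullable, stop.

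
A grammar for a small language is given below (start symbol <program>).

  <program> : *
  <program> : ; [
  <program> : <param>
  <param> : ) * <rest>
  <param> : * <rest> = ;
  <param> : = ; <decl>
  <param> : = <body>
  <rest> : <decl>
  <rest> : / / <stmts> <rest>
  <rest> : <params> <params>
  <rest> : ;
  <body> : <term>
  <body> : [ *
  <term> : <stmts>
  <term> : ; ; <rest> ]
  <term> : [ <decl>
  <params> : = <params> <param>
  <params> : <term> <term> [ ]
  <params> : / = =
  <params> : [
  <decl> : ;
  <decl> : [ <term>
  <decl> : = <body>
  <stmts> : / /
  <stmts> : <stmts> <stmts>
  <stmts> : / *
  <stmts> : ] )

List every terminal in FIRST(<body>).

From <body> : <term>: add FIRST(<term>) = { /, ;, [, ] }.
<body> : [ * contributes {[}.
Union: FIRST(<body>) = { /, ;, [, ] }.

{ /, ;, [, ] }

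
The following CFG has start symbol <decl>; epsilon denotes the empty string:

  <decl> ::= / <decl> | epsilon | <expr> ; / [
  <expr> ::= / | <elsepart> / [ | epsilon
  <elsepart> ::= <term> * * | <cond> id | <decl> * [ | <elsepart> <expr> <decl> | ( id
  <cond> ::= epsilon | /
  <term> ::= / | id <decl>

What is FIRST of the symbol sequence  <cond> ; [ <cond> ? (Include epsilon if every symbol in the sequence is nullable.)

{ /, ; }

Add FIRST(<cond>)\{epsilon} = { / }; <cond> is nullable, continue.
; is a terminal; add {;} and stop.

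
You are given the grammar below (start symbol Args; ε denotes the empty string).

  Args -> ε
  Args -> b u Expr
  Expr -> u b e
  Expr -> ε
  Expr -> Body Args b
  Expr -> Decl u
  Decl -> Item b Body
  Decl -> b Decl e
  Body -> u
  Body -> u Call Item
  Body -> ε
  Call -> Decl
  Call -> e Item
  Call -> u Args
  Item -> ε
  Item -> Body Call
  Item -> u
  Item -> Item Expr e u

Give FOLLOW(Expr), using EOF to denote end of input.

In Args -> b u Expr: Expr is at the end, add FOLLOW(Args) = { EOF, b, e, u }.
In Item -> Item Expr e u: add FIRST(e u) = { e }.
Union: FOLLOW(Expr) = { EOF, b, e, u }.

{ EOF, b, e, u }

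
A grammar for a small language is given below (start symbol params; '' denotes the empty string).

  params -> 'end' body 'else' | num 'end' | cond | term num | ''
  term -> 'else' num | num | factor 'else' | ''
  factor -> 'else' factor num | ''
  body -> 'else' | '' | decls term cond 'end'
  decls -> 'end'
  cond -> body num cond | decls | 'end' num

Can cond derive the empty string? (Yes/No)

Nullable nonterminals: body, factor, params, term.
No production of cond has an RHS whose symbols are all nullable, so cond is not nullable.

No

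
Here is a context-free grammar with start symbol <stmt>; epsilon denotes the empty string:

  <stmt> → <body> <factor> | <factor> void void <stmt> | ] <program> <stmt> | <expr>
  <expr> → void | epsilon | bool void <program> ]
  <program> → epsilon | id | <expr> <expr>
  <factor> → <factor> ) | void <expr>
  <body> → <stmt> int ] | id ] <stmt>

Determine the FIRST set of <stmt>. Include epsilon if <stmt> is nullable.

From <stmt> → <body> <factor>: add FIRST(<body>) = { ], bool, id, int, void }.
From <stmt> → <factor> void void <stmt>: add FIRST(<factor>) = { void }.
<stmt> → ] <program> <stmt> contributes {]}.
From <stmt> → <expr>: add FIRST(<expr>) = { bool, void, epsilon } (including epsilon since <expr> is nullable).
Union: FIRST(<stmt>) = { ], bool, id, int, void, epsilon }.

{ ], bool, id, int, void, epsilon }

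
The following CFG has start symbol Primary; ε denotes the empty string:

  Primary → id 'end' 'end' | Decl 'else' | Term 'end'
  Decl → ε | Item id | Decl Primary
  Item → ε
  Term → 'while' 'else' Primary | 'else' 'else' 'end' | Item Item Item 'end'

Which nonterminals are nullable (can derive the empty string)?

{ Decl, Item }

Directly nullable (have an ε-production): Decl, Item.
No other nonterminal has a production whose RHS symbols are all nullable.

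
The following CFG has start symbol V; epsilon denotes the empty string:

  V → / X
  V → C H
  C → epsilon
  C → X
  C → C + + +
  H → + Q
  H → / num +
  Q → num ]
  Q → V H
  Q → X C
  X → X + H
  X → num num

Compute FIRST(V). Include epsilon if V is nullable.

{ +, /, num }

V → / X contributes {/}.
From V → C H: C nullable, take FIRST(C) ∪ FIRST(H) = { +, /, num }.
Union: FIRST(V) = { +, /, num }.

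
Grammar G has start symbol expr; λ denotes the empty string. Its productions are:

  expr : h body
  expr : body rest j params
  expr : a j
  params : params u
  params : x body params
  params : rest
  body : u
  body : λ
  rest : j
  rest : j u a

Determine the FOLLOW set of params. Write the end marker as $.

{ $, u }

In expr : body rest j params: params is at the end, add FOLLOW(expr) = { $ }.
In params : params u: add FIRST(u) = { u }.
In params : x body params: params is at the end, add FOLLOW(params) = { $, u }.
Union: FOLLOW(params) = { $, u }.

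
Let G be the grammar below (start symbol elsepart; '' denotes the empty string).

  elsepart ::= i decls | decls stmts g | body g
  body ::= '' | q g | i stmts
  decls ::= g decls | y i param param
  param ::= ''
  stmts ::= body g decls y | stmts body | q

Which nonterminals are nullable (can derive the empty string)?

{ body, param }

Directly nullable (have an ''-production): body, param.
No other nonterminal has a production whose RHS symbols are all nullable.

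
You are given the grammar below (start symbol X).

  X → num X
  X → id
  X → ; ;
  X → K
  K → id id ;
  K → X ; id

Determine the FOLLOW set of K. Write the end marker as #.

{ #, ; }

In X → K: K is at the end, add FOLLOW(X) = { #, ; }.
Union: FOLLOW(K) = { #, ; }.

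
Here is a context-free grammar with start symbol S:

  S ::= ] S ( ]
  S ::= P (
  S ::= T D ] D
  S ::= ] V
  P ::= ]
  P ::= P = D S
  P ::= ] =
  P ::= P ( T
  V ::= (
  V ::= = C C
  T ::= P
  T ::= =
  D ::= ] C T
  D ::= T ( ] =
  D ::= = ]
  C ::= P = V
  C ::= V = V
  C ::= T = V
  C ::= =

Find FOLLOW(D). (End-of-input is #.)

In S ::= T D ] D: add FIRST(] D) = { ] }.
In S ::= T D ] D: D is at the end, add FOLLOW(S) = { #, (, =, ] }.
In P ::= P = D S: add FIRST(S) = { =, ] }.
Union: FOLLOW(D) = { #, (, =, ] }.

{ #, (, =, ] }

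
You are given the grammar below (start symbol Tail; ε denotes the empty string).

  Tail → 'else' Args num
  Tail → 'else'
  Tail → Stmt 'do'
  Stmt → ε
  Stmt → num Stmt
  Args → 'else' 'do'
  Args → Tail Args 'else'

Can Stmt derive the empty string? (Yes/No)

Yes

Stmt has an ε-production, so Stmt ⇒ ε.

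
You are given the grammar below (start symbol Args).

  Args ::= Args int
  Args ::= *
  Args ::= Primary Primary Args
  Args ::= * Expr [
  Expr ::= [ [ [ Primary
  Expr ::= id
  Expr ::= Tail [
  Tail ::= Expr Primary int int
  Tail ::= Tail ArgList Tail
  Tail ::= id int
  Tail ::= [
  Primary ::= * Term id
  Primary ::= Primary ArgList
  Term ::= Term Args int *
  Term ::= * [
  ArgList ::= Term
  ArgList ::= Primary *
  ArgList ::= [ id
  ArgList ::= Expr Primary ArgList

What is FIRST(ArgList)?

From ArgList ::= Term: add FIRST(Term) = { * }.
From ArgList ::= Primary *: add FIRST(Primary) = { * }.
ArgList ::= [ id contributes {[}.
From ArgList ::= Expr Primary ArgList: add FIRST(Expr) = { [, id }.
Union: FIRST(ArgList) = { *, [, id }.

{ *, [, id }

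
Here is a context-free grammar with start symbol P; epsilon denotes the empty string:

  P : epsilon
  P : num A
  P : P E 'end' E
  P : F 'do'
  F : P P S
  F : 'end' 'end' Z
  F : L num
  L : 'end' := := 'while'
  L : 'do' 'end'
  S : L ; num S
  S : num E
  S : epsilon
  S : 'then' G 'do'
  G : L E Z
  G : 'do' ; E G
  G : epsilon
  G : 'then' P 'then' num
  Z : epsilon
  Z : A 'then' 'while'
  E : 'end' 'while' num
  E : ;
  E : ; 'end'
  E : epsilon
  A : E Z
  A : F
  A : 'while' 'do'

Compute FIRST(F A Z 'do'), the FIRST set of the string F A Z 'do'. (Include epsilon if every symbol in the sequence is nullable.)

Add FIRST(F)\{epsilon} = { 'do', 'end', 'then', ;, num }; F is nullable, continue.
Add FIRST(A)\{epsilon} = { 'do', 'end', 'then', 'while', ;, num }; A is nullable, continue.
Add FIRST(Z)\{epsilon} = { 'do', 'end', 'then', 'while', ;, num }; Z is nullable, continue.
'do' is a terminal; add {'do'} and stop.

{ 'do', 'end', 'then', 'while', ;, num }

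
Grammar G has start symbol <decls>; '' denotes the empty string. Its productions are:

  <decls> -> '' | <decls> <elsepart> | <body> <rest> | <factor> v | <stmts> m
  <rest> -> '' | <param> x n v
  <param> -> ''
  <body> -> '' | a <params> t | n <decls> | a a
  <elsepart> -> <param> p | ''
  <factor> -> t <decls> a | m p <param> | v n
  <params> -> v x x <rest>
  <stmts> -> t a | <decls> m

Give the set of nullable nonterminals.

Directly nullable (have an ''-production): <decls>, <rest>, <param>, <body>, <elsepart>.
No other nonterminal has a production whose RHS symbols are all nullable.

{ <body>, <decls>, <elsepart>, <param>, <rest> }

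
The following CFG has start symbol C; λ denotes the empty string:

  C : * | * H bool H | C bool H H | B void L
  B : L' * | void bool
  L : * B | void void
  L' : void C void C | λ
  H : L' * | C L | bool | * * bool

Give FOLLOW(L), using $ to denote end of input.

{ $, *, bool, void }

In C : B void L: L is at the end, add FOLLOW(C) = { $, *, bool, void }.
In H : C L: L is at the end, add FOLLOW(H) = { $, *, bool, void }.
Union: FOLLOW(L) = { $, *, bool, void }.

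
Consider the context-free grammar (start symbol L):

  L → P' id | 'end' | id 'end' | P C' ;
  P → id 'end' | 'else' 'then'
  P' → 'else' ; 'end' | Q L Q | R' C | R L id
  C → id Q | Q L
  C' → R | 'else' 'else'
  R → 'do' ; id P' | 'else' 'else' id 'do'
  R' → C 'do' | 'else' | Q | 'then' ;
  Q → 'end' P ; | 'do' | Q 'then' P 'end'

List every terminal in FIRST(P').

P' → 'else' ; 'end' contributes {'else'}.
From P' → Q L Q: add FIRST(Q) = { 'do', 'end' }.
From P' → R' C: add FIRST(R') = { 'do', 'else', 'end', 'then', id }.
From P' → R L id: add FIRST(R) = { 'do', 'else' }.
Union: FIRST(P') = { 'do', 'else', 'end', 'then', id }.

{ 'do', 'else', 'end', 'then', id }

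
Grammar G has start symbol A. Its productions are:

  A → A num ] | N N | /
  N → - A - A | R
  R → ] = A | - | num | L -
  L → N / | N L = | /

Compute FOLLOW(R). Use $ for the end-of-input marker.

{ $, -, /, ], num }

In N → R: R is at the end, add FOLLOW(N) = { $, -, /, ], num }.
Union: FOLLOW(R) = { $, -, /, ], num }.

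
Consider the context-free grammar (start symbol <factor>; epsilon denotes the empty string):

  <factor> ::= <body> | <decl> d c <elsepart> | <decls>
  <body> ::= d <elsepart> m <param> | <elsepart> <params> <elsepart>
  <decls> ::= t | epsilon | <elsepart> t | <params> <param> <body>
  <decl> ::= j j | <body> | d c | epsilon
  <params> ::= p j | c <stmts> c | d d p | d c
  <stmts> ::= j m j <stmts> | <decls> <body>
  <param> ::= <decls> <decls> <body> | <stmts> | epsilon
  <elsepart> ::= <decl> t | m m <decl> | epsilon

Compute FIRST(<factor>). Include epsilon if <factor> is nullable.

{ c, d, j, m, p, t, epsilon }

From <factor> ::= <body>: add FIRST(<body>) = { c, d, j, m, p, t }.
From <factor> ::= <decl> d c <elsepart>: <decl> nullable, take FIRST(<decl>) ∪ {d} = { c, d, j, m, p, t }.
From <factor> ::= <decls>: add FIRST(<decls>) = { c, d, j, m, p, t, epsilon } (including epsilon since <decls> is nullable).
Union: FIRST(<factor>) = { c, d, j, m, p, t, epsilon }.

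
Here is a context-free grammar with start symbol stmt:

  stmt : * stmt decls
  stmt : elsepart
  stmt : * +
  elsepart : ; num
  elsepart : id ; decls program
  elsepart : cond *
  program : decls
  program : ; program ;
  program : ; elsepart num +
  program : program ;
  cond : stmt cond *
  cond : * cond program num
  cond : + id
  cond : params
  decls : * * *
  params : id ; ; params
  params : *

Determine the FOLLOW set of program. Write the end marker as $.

{ $, *, +, ;, id, num }

In elsepart : id ; decls program: program is at the end, add FOLLOW(elsepart) = { $, *, +, ;, id, num }.
In program : ; program ;: add FIRST(;) = { ; }.
In program : program ;: add FIRST(;) = { ; }.
In cond : * cond program num: add FIRST(num) = { num }.
Union: FOLLOW(program) = { $, *, +, ;, id, num }.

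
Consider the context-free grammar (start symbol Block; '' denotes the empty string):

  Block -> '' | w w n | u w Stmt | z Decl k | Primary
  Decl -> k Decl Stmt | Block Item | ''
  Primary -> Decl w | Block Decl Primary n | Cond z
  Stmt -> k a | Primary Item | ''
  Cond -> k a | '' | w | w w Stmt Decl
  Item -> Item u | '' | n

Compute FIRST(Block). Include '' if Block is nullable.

Block -> '' contributes ''.
Block -> w w n contributes {w}.
Block -> u w Stmt contributes {u}.
Block -> z Decl k contributes {z}.
From Block -> Primary: add FIRST(Primary) = { k, n, u, w, z }.
Union: FIRST(Block) = { k, n, u, w, z, '' }.

{ k, n, u, w, z, '' }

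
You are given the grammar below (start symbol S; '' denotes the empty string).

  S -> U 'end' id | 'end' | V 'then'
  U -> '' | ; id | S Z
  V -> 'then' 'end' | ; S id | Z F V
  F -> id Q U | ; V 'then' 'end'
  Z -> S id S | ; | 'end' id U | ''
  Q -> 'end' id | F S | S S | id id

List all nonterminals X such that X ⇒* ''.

{ U, Z }

Directly nullable (have an ''-production): U, Z.
No other nonterminal has a production whose RHS symbols are all nullable.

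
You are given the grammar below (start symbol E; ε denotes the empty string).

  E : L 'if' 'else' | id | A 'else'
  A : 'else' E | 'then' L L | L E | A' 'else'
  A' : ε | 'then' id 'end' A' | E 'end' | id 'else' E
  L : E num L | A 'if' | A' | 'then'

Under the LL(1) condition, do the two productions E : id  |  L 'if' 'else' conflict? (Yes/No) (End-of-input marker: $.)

FIRST(id) = { id } and FIRST(L 'if' 'else') = { 'else', 'if', 'then', id }.
Both contain id, so the two alternatives are not disjoint — LL(1) conflict.

Yes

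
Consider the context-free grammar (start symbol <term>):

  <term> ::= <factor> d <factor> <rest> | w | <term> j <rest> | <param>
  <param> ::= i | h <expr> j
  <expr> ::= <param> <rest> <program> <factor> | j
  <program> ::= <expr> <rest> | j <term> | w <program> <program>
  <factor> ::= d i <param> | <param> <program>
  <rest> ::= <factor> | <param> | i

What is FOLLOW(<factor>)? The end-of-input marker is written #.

In <term> ::= <factor> d <factor> <rest>: add FIRST(d <factor> <rest>) = { d }.
In <term> ::= <factor> d <factor> <rest>: add FIRST(<rest>) = { d, h, i }.
In <expr> ::= <param> <rest> <program> <factor>: <factor> is at the end, add FOLLOW(<expr>) = { d, h, i, j }.
In <rest> ::= <factor>: <factor> is at the end, add FOLLOW(<rest>) = { #, d, h, i, j, w }.
Union: FOLLOW(<factor>) = { #, d, h, i, j, w }.

{ #, d, h, i, j, w }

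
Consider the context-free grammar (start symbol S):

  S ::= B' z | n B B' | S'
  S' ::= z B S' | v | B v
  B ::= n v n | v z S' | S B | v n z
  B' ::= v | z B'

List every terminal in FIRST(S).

{ n, v, z }

From S ::= B' z: add FIRST(B') = { v, z }.
S ::= n B B' contributes {n}.
From S ::= S': add FIRST(S') = { n, v, z }.
Union: FIRST(S) = { n, v, z }.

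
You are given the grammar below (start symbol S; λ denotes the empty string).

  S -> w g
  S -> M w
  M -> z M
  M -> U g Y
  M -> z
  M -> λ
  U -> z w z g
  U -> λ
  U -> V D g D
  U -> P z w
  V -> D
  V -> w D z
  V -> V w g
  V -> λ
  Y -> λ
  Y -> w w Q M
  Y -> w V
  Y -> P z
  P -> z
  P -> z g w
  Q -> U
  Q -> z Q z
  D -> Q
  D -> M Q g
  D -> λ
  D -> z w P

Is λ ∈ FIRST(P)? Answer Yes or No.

No

Nullable nonterminals: D, M, Q, U, V, Y.
No production of P has an RHS whose symbols are all nullable, so P is not nullable.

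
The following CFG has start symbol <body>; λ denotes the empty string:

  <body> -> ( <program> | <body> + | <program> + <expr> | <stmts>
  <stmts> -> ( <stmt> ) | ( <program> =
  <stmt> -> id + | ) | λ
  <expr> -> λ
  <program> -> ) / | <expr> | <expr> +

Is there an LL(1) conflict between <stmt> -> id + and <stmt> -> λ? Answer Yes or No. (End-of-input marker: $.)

FIRST(id +) = { id } and FIRST(λ) = { λ }.
The second is nullable but FOLLOW(<stmt>) = { ) } is disjoint from FIRST of the first.

No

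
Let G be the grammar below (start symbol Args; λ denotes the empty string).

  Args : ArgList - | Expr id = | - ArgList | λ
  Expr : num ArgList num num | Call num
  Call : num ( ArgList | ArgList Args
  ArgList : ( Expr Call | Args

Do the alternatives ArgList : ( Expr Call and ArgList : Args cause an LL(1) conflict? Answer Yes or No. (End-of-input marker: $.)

Yes

FIRST(( Expr Call) = { ( } and FIRST(Args) = { (, -, num, λ }.
Both contain (, so the two alternatives are not disjoint — LL(1) conflict.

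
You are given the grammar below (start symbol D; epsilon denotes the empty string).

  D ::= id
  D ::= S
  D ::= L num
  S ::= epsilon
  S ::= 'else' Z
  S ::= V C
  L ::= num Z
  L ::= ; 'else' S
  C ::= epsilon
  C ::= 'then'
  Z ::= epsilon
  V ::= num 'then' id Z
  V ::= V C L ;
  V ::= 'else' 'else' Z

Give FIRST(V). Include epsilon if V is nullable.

V ::= num 'then' id Z contributes {num}.
From V ::= V C L ;: add FIRST(V) = { 'else', num }.
V ::= 'else' 'else' Z contributes {'else'}.
Union: FIRST(V) = { 'else', num }.

{ 'else', num }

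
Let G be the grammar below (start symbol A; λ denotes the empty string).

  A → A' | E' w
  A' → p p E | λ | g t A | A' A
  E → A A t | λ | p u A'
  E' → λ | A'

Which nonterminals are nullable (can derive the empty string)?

{ A, A', E, E' }

Directly nullable (have an λ-production): A', E, E'.
A → A' with every symbol nullable, so A is nullable.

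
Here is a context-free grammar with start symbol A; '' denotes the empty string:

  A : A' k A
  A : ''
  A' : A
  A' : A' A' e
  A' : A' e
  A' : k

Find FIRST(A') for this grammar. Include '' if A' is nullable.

{ e, k, '' }

From A' : A: add FIRST(A) = { e, k, '' } (including '' since A is nullable).
From A' : A' A' e: A', A' nullable, take FIRST(A') ∪ FIRST(A') ∪ {e} = { e, k }.
From A' : A' e: A' nullable, take FIRST(A') ∪ {e} = { e, k }.
A' : k contributes {k}.
Union: FIRST(A') = { e, k, '' }.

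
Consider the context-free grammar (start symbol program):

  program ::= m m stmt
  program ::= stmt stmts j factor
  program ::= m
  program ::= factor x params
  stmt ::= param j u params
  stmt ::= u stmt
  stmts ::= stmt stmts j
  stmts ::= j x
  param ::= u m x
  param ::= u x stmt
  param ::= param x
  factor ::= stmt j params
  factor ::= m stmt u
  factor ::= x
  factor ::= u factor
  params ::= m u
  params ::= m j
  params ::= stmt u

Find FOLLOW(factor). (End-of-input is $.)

In program ::= stmt stmts j factor: factor is at the end, add FOLLOW(program) = { $ }.
In program ::= factor x params: add FIRST(x params) = { x }.
In factor ::= u factor: factor is at the end, add FOLLOW(factor) = { $, x }.
Union: FOLLOW(factor) = { $, x }.

{ $, x }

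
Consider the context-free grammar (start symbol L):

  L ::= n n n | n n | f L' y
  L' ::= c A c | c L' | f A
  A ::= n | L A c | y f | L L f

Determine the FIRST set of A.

{ f, n, y }

A ::= n contributes {n}.
From A ::= L A c: add FIRST(L) = { f, n }.
A ::= y f contributes {y}.
From A ::= L L f: add FIRST(L) = { f, n }.
Union: FIRST(A) = { f, n, y }.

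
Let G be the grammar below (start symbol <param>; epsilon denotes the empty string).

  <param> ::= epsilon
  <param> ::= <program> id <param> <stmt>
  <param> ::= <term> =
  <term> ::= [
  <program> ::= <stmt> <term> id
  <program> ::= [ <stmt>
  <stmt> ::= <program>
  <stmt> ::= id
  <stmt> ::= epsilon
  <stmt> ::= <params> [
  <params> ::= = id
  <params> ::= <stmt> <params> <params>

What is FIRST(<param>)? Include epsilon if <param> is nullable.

{ =, [, id, epsilon }

<param> ::= epsilon contributes epsilon.
From <param> ::= <program> id <param> <stmt>: add FIRST(<program>) = { =, [, id }.
From <param> ::= <term> =: add FIRST(<term>) = { [ }.
Union: FIRST(<param>) = { =, [, id, epsilon }.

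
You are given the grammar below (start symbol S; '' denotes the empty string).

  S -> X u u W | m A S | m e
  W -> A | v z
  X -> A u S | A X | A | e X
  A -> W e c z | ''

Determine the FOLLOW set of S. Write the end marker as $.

{ $, u }

S is the start symbol, so $ ∈ FOLLOW(S).
In S -> m A S: S is at the end, add FOLLOW(S) = { $, u }.
In X -> A u S: S is at the end, add FOLLOW(X) = { u }.
Union: FOLLOW(S) = { $, u }.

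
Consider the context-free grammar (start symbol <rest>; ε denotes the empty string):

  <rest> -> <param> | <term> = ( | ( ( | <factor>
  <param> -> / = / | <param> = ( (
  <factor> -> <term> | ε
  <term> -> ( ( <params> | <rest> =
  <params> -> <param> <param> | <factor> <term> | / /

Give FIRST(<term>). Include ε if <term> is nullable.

<term> -> ( ( <params> contributes {(}.
From <term> -> <rest> =: <rest> nullable, take FIRST(<rest>) ∪ {=} = { (, /, = }.
Union: FIRST(<term>) = { (, /, = }.

{ (, /, = }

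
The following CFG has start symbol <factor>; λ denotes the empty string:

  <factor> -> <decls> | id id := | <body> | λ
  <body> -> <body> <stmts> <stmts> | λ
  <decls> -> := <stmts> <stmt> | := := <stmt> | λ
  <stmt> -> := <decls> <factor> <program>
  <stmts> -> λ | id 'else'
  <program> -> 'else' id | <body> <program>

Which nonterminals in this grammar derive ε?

{ <body>, <decls>, <factor>, <stmts> }

Directly nullable (have an λ-production): <factor>, <body>, <decls>, <stmts>.
No other nonterminal has a production whose RHS symbols are all nullable.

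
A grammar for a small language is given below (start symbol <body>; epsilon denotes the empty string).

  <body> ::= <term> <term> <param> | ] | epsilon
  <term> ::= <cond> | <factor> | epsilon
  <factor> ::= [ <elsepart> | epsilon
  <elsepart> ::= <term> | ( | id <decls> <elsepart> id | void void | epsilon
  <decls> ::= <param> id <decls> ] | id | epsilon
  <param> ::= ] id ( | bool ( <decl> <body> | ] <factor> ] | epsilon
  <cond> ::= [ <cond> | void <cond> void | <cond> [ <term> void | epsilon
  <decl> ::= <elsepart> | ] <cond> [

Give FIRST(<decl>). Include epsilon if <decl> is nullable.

From <decl> ::= <elsepart>: add FIRST(<elsepart>) = { (, [, id, void, epsilon } (including epsilon since <elsepart> is nullable).
<decl> ::= ] <cond> [ contributes {]}.
Union: FIRST(<decl>) = { (, [, ], id, void, epsilon }.

{ (, [, ], id, void, epsilon }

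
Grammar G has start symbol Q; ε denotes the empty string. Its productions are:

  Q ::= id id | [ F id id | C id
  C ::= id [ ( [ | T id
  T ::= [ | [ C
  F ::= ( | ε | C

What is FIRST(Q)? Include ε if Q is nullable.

{ [, id }

Q ::= id id contributes {id}.
Q ::= [ F id id contributes {[}.
From Q ::= C id: add FIRST(C) = { [, id }.
Union: FIRST(Q) = { [, id }.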